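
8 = 8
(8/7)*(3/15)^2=8/175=0.05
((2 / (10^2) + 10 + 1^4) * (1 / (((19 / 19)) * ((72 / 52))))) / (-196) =-7163 / 176400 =-0.04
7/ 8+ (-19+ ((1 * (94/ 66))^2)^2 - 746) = -7210497625/ 9487368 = -760.01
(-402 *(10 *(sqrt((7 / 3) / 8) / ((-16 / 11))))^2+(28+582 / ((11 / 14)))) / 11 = -13441239 / 30976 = -433.92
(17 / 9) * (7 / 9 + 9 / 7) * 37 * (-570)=-15536300 / 189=-82202.65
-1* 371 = -371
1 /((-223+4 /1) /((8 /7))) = -8 /1533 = -0.01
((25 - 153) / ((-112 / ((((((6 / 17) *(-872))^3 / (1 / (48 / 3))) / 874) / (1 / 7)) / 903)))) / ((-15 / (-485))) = -98789867913216 / 646241281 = -152868.40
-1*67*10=-670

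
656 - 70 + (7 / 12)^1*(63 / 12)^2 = 38533 / 64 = 602.08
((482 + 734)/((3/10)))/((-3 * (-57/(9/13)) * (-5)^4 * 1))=128/4875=0.03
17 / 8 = 2.12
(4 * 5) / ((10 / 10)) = 20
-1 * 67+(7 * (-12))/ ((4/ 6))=-193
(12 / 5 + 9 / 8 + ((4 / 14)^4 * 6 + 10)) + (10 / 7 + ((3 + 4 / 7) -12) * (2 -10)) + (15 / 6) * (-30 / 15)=7435621 / 96040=77.42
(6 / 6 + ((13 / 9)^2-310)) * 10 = -248600 / 81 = -3069.14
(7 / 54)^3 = 343 / 157464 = 0.00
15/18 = 5/6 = 0.83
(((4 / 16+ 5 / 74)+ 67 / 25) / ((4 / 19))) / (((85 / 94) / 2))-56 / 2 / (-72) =90239117 / 2830500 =31.88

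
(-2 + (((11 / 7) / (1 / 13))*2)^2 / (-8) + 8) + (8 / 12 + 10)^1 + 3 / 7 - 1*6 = -58085 / 294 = -197.57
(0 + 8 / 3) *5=40 / 3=13.33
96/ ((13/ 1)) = 96/ 13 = 7.38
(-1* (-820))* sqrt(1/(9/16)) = 3280/3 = 1093.33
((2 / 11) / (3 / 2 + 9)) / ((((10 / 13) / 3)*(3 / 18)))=156 / 385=0.41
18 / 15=6 / 5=1.20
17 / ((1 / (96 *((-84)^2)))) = 11515392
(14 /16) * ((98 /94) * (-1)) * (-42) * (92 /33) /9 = 55223 /4653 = 11.87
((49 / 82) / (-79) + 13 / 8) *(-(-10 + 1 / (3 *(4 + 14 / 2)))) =13788719 / 855096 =16.13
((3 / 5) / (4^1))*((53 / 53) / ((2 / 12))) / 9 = 1 / 10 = 0.10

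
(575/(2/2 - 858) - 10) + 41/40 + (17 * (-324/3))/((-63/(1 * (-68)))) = -477846801/239960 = -1991.36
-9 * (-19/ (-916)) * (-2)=0.37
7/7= 1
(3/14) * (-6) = -9/7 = -1.29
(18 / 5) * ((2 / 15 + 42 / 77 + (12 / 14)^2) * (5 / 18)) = 11428 / 8085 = 1.41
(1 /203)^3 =1 /8365427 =0.00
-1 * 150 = -150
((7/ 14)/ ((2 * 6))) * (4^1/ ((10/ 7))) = 7/ 60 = 0.12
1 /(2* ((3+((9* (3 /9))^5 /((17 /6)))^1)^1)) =0.01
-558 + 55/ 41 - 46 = -24709/ 41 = -602.66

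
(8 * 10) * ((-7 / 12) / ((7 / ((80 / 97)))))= -1600 / 291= -5.50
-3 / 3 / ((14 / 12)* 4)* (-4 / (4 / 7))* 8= 12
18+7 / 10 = 187 / 10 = 18.70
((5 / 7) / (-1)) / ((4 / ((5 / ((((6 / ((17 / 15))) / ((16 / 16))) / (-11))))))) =1.86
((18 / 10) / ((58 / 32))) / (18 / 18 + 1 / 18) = 2592 / 2755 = 0.94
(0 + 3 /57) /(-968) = -1 /18392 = -0.00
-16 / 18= -8 / 9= -0.89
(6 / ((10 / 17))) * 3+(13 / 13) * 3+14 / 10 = 35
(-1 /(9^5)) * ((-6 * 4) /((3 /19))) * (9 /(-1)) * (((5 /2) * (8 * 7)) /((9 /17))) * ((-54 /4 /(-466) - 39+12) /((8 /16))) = 168399280 /509571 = 330.47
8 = 8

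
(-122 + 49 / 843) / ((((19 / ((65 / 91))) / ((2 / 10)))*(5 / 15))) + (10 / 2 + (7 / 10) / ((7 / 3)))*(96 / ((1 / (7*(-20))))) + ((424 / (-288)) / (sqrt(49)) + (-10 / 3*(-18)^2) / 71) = -6806200340045 / 95525388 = -71250.17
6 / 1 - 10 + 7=3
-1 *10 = -10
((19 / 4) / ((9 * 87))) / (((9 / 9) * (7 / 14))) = 19 / 1566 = 0.01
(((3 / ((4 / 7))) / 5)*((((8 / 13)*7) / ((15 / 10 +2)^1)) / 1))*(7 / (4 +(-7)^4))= 588 / 156325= 0.00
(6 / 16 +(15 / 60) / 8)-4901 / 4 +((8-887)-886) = -95675 / 32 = -2989.84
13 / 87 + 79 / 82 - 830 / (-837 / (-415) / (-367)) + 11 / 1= 300634579927 / 1990386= 151043.36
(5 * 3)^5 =759375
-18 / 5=-3.60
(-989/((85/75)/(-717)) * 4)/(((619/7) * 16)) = 74456865/42092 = 1768.91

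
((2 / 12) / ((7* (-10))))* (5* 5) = -5 / 84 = -0.06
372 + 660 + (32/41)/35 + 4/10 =1481526/1435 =1032.42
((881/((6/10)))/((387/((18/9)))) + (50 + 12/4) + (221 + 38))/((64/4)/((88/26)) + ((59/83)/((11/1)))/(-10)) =3387613460/50040261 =67.70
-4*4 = -16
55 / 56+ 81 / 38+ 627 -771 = -149903 / 1064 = -140.89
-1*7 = -7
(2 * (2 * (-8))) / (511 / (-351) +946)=-11232 / 331535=-0.03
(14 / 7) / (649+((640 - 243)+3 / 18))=12 / 6277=0.00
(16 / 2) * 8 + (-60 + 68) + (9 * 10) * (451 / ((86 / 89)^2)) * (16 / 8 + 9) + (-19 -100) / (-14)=884310667 / 1849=478264.29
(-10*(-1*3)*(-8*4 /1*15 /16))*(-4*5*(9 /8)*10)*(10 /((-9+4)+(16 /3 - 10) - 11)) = -3037500 /31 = -97983.87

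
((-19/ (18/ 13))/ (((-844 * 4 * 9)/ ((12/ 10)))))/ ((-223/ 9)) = -247/ 11292720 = -0.00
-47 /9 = -5.22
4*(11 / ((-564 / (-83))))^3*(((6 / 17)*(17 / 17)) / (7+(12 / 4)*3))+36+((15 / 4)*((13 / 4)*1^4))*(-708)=-17470616581871 / 2033269632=-8592.38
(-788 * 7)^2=30426256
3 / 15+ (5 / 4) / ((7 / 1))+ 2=2.38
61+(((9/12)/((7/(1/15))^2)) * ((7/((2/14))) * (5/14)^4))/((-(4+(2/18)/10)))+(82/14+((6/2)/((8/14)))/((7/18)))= 2228813625/27736352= 80.36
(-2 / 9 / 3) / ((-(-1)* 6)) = -0.01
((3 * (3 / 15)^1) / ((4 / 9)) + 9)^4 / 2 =1836036801 / 320000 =5737.62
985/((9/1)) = 985/9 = 109.44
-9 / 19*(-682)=323.05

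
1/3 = 0.33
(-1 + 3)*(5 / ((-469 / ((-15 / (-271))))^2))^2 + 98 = 25573761465012233788148 / 260956749642981951601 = 98.00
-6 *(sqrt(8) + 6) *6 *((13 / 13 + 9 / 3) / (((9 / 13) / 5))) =-6240-2080 *sqrt(2) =-9181.56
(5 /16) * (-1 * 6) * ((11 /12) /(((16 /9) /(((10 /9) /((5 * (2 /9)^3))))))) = -40095 /2048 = -19.58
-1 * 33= -33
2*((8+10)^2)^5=7140934453248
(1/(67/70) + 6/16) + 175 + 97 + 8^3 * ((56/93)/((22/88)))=75102197/49848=1506.62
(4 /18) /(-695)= -2 /6255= -0.00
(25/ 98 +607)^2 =3541559121/ 9604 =368758.76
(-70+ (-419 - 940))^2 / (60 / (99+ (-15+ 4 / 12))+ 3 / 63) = 10849363833 / 4033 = 2690147.24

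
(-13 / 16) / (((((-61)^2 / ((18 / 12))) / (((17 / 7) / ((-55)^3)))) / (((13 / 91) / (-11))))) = -663 / 10677915556000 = -0.00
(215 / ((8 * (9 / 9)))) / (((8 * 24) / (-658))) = -70735 / 768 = -92.10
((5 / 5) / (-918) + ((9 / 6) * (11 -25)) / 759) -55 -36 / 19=-56.92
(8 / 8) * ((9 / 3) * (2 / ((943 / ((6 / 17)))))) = 36 / 16031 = 0.00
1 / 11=0.09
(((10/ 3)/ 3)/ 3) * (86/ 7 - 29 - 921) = -21880/ 63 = -347.30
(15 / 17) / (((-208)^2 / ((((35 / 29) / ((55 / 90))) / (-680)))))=-945 / 15954205696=-0.00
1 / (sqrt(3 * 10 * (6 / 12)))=0.26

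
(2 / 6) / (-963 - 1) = -1 / 2892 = -0.00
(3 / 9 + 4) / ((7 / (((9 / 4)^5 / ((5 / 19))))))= 4861701 / 35840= 135.65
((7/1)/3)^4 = 2401/81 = 29.64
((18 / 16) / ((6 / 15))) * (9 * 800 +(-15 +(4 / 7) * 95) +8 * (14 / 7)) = 2285415 / 112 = 20405.49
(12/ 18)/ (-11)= -2/ 33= -0.06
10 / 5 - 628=-626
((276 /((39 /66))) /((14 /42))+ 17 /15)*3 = 273461 /65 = 4207.09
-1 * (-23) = 23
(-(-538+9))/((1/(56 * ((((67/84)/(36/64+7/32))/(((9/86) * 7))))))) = 195078272/4725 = 41286.41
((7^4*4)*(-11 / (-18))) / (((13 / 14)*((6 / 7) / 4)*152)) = 194.05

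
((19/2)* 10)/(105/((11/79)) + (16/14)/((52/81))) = 95095/756627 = 0.13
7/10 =0.70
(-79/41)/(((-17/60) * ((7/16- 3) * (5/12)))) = -182016/28577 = -6.37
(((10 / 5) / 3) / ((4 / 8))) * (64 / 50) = 128 / 75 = 1.71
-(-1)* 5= 5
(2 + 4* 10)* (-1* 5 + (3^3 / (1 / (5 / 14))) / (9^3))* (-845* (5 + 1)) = 3185650 / 3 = 1061883.33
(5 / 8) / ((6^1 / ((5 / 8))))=25 / 384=0.07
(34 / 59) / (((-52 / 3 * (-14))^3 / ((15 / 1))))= 6885 / 11381936384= 0.00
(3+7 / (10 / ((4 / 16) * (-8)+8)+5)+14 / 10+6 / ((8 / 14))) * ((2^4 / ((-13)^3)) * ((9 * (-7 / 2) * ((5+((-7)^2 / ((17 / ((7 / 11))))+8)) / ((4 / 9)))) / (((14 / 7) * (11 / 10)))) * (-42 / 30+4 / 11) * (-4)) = 5199868548 / 22596145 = 230.12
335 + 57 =392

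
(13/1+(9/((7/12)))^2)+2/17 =251.16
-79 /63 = -1.25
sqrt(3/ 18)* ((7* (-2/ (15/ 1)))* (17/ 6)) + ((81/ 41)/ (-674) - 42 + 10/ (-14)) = -8263133/ 193438 - 119* sqrt(6)/ 270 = -43.80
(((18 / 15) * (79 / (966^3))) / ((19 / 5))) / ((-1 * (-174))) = 79 / 496687211496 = 0.00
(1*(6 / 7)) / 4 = 3 / 14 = 0.21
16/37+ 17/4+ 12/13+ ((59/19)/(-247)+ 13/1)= 12913985/694564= 18.59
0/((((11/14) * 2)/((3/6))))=0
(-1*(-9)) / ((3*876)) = 1 / 292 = 0.00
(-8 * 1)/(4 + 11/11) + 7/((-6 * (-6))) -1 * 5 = -1153/180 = -6.41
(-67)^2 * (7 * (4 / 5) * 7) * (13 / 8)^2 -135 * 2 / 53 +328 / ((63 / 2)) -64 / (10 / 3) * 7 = 124087532363 / 267120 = 464538.53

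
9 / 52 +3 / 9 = 79 / 156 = 0.51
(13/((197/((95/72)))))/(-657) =-1235/9318888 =-0.00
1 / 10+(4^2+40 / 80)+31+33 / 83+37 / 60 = 242099 / 4980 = 48.61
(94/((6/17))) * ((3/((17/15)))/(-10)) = -141/2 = -70.50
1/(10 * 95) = 1/950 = 0.00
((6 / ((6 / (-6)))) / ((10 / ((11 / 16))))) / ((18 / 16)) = -11 / 30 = -0.37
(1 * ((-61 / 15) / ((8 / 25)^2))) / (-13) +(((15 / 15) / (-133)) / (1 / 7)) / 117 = 434561 / 142272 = 3.05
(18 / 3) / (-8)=-3 / 4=-0.75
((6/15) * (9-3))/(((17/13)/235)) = 7332/17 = 431.29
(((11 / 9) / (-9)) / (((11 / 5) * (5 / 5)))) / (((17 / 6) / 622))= -13.55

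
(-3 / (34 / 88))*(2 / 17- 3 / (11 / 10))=5856 / 289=20.26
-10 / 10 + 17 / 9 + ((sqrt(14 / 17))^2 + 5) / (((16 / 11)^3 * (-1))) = -628865 / 626688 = -1.00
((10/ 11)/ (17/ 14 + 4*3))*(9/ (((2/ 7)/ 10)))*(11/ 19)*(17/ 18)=8330/ 703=11.85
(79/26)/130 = 79/3380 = 0.02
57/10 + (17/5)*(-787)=-26701/10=-2670.10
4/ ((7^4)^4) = 4/ 33232930569601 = 0.00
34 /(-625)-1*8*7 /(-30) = 3398 /1875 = 1.81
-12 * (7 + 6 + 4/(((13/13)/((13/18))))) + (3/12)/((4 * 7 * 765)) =-16336319/85680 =-190.67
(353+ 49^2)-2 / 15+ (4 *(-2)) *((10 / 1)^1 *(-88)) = 146908 / 15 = 9793.87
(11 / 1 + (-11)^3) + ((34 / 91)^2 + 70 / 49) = -10917934 / 8281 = -1318.43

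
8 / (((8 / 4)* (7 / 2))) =8 / 7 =1.14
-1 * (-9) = 9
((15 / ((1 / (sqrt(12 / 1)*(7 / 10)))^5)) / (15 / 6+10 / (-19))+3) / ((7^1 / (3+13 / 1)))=48 / 7+13138272*sqrt(3) / 15625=1463.25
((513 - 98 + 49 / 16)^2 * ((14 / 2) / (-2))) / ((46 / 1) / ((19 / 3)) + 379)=-5950781893 / 3757568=-1583.68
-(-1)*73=73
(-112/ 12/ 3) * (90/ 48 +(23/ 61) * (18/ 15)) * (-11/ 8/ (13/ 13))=48587/ 4880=9.96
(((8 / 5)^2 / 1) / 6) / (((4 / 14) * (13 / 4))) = 448 / 975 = 0.46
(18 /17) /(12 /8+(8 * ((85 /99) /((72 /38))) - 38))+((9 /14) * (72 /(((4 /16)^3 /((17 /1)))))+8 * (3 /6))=7165270192 /142273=50362.82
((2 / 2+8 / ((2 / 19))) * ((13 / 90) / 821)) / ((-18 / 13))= -13013 / 1330020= -0.01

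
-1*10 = -10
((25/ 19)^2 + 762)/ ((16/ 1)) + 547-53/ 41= 140536211/ 236816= 593.44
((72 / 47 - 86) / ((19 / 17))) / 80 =-6749 / 7144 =-0.94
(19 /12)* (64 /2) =152 /3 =50.67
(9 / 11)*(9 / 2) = 81 / 22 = 3.68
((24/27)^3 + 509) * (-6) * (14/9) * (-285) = 988384180/729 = 1355808.20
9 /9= 1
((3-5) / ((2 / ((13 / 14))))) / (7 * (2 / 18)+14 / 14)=-117 / 224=-0.52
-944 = -944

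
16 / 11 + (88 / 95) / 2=2004 / 1045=1.92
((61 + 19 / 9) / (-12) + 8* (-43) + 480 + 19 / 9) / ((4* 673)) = 3587 / 72684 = 0.05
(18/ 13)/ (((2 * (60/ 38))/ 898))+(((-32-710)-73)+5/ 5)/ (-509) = 13079747/ 33085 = 395.34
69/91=0.76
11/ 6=1.83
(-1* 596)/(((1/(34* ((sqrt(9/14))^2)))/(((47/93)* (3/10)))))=-1975.04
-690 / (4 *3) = -115 / 2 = -57.50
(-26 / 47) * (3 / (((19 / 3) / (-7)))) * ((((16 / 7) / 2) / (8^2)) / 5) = 117 / 17860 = 0.01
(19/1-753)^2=538756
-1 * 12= -12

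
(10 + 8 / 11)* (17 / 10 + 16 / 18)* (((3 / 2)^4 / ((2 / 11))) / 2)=123723 / 320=386.63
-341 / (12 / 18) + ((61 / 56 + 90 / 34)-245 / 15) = -524.10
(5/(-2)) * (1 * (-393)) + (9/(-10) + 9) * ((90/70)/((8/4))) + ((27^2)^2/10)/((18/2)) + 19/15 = 2895427/420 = 6893.87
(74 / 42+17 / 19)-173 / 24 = -4843 / 1064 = -4.55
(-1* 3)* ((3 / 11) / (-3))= 3 / 11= 0.27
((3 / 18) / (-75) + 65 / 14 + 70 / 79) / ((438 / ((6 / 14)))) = 687661 / 127162350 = 0.01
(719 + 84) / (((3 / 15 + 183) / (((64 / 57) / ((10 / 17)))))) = 109208 / 13053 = 8.37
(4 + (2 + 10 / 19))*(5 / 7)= 4.66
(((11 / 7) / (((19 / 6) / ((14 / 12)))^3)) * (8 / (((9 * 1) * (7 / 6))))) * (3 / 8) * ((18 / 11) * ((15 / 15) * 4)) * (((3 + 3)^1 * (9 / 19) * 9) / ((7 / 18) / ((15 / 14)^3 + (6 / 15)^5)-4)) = -5861029033692 / 5747743978031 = -1.02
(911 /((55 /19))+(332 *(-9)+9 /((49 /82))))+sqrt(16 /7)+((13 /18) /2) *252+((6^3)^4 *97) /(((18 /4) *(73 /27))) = 17354618250.06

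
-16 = -16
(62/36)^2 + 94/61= 89077/19764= 4.51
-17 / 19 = -0.89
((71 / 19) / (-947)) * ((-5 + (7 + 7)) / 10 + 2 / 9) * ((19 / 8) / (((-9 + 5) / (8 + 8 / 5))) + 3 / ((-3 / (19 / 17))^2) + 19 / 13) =0.02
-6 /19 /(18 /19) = -1 /3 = -0.33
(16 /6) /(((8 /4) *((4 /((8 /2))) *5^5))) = 4 /9375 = 0.00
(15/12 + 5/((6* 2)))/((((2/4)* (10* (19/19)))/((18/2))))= 3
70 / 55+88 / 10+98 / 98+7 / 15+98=18074 / 165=109.54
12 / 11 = 1.09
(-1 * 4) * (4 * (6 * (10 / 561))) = -320 / 187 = -1.71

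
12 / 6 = 2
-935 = -935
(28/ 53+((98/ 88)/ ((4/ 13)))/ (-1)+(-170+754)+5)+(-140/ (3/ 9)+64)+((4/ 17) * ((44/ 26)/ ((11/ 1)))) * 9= 474626227/ 2061488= 230.23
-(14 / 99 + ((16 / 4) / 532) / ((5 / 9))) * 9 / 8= -10201 / 58520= -0.17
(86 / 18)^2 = 1849 / 81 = 22.83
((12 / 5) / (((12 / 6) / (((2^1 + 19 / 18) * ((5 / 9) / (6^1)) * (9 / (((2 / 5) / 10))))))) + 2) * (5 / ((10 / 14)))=9877 / 18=548.72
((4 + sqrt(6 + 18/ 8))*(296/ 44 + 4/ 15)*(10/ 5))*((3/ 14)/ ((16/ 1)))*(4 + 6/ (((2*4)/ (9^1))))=24811*sqrt(33)/ 24640 + 24811/ 3080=13.84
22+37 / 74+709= 1463 / 2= 731.50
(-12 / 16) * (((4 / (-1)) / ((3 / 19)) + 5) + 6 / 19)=1141 / 76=15.01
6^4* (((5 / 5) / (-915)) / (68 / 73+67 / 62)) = -1955232 / 2777635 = -0.70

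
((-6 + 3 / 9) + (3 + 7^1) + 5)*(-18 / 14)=-12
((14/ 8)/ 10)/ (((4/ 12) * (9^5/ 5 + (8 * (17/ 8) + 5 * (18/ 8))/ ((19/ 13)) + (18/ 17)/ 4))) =6783/ 152835766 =0.00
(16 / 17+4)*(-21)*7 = -726.35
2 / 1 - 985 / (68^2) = 8263 / 4624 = 1.79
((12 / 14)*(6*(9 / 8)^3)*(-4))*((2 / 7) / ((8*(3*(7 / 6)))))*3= -19683 / 21952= -0.90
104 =104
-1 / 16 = -0.06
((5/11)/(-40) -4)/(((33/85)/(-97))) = 2910485/2904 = 1002.23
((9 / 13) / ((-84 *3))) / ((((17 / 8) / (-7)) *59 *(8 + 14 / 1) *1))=0.00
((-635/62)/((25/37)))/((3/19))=-96.00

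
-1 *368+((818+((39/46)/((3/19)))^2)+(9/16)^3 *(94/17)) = 8837096263/18417664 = 479.82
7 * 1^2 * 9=63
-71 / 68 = -1.04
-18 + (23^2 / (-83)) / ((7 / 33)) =-48.05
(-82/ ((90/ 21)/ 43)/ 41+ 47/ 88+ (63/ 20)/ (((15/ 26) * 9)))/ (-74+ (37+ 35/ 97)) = 4038789/ 7818800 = 0.52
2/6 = 1/3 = 0.33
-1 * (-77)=77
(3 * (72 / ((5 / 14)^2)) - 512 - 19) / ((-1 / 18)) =-523098 / 25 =-20923.92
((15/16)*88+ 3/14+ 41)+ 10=936/7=133.71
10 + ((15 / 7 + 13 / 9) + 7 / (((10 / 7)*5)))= 45887 / 3150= 14.57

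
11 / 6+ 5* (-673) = -20179 / 6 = -3363.17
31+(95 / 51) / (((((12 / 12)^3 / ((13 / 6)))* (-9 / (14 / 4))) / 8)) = 25397 / 1377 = 18.44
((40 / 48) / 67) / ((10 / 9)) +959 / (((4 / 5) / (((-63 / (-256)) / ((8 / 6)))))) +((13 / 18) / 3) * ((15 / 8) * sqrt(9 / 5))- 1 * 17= 13 * sqrt(5) / 48 +56056813 / 274432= 204.87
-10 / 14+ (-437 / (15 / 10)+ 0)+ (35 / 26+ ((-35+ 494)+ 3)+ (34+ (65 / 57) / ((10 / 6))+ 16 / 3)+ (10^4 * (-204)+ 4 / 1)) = -7053575437 / 3458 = -2039784.68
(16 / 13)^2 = 256 / 169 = 1.51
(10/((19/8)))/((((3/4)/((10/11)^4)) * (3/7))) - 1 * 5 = 9881945/2503611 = 3.95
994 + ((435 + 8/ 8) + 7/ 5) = 7157/ 5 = 1431.40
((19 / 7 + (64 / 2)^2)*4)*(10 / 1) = 287480 / 7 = 41068.57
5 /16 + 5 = 85 /16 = 5.31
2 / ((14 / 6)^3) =0.16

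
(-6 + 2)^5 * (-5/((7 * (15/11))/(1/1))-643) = 13838336/21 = 658968.38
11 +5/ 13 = 148/ 13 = 11.38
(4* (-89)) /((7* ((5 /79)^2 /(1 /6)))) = -1110898 /525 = -2116.00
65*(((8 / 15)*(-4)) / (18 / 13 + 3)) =-5408 / 171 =-31.63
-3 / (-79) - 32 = -2525 / 79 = -31.96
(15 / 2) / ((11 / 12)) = 90 / 11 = 8.18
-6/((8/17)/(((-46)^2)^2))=-57087564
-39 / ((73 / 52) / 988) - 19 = -2005051 / 73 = -27466.45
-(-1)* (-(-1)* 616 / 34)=308 / 17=18.12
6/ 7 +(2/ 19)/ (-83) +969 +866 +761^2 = 6413182732/ 11039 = 580956.86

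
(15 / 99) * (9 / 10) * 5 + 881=19397 / 22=881.68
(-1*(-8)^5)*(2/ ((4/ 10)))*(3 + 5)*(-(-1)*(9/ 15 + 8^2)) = 84672512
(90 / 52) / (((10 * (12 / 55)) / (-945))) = -155925 / 208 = -749.64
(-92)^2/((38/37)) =156584/19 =8241.26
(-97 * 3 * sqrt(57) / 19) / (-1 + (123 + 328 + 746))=-291 * sqrt(57) / 22724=-0.10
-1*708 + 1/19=-707.95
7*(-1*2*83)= -1162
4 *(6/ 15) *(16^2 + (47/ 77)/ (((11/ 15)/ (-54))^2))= 265774816/ 46585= 5705.16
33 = 33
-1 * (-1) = 1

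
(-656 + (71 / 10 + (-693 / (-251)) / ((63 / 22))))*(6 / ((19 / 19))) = -3887.62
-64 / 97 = -0.66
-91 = -91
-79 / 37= -2.14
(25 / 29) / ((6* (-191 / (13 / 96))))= -325 / 3190464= -0.00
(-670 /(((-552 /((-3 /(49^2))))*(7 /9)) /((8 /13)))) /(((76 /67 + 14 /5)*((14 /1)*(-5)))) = 202005 /46363353218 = 0.00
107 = 107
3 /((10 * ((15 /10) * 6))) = 1 /30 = 0.03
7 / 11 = 0.64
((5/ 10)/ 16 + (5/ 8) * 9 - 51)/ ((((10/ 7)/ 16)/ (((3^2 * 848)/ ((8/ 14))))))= -33914223/ 5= -6782844.60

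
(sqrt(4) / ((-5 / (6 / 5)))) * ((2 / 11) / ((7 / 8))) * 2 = -0.20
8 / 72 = 0.11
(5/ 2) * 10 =25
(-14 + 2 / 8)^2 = 3025 / 16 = 189.06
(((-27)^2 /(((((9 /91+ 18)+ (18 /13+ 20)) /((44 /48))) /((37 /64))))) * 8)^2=80999838000081 /13219480576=6127.31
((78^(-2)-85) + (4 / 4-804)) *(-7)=37818137 / 6084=6216.00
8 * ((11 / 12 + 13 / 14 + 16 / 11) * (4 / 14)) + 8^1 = 25132 / 1617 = 15.54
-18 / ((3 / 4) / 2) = -48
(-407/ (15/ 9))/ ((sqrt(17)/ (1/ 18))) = -407 * sqrt(17)/ 510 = -3.29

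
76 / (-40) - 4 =-59 / 10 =-5.90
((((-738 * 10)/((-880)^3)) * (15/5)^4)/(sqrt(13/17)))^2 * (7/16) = 106308926199/241490125127680000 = 0.00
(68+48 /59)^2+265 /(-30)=98717107 /20886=4726.47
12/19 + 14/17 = 1.46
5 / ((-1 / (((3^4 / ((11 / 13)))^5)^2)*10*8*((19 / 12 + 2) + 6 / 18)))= -5028112273770805387018895529147 / 4876235824988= -1031146247686488612.76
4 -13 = -9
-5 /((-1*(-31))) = -5 /31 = -0.16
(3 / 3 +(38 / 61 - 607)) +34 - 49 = -620.38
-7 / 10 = -0.70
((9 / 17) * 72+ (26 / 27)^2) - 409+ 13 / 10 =-45687421 / 123930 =-368.66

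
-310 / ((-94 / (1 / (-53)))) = -155 / 2491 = -0.06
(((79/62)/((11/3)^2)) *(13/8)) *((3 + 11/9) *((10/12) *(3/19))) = 5135/60016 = 0.09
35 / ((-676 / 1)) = -35 / 676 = -0.05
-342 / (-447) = 114 / 149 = 0.77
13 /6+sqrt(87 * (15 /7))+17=3 * sqrt(1015) /7+115 /6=32.82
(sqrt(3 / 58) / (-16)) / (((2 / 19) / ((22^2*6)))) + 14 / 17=14 / 17 - 6897*sqrt(174) / 232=-391.32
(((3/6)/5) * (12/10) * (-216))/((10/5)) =-324/25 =-12.96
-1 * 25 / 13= -25 / 13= -1.92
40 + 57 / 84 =1139 / 28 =40.68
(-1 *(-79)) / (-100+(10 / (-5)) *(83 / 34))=-0.75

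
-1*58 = -58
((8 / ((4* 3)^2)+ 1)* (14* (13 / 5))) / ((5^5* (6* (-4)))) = -1729 / 3375000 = -0.00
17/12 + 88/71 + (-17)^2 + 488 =664267/852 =779.66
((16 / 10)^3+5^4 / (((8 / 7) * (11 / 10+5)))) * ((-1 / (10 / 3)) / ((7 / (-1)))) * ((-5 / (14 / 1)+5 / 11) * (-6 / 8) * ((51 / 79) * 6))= -11811780693 / 10389764000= -1.14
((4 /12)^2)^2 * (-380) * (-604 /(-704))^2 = -2166095 /627264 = -3.45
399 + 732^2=536223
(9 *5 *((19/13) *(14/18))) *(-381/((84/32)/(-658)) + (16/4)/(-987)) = 8954932180/1833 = 4885396.72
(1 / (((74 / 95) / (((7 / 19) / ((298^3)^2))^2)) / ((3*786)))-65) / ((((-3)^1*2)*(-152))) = -22411134941837616823738956265981865 / 314445462568552408357691201766752256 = -0.07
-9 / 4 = -2.25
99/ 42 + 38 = 565/ 14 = 40.36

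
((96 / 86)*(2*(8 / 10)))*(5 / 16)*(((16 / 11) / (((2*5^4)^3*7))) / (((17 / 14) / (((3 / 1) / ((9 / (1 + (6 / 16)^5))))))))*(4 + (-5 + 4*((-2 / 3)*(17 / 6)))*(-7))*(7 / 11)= 17372789 / 18092250000000000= 0.00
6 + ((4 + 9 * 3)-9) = 28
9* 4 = 36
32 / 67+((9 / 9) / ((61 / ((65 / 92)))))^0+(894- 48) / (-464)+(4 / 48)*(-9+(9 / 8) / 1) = -62295 / 62176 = -1.00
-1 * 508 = -508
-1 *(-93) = 93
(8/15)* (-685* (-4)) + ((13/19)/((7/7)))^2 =1461.80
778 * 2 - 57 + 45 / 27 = 4502 / 3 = 1500.67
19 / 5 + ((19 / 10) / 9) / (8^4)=1400851 / 368640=3.80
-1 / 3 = -0.33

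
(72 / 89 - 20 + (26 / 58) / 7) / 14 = -345567 / 252938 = -1.37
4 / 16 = 0.25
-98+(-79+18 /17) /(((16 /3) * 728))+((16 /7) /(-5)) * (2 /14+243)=-1449672821 /6930560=-209.17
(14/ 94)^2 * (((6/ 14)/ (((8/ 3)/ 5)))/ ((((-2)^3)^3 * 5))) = -63/ 9048064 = -0.00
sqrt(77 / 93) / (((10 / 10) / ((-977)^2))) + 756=756 + 954529 * sqrt(7161) / 93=869302.38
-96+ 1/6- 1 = -581/6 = -96.83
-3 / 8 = -0.38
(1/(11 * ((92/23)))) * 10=5/22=0.23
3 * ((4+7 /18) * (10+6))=632 /3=210.67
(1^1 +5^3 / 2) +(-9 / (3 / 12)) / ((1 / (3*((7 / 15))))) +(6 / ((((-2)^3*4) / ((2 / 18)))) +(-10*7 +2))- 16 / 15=-4479 / 80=-55.99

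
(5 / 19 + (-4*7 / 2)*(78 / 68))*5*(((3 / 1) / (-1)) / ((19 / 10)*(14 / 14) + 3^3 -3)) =765300 / 83657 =9.15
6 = 6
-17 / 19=-0.89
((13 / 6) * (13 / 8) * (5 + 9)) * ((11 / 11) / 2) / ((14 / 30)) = 845 / 16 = 52.81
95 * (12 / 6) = 190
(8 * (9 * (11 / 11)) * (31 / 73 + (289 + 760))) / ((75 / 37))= 68027904 / 1825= 37275.56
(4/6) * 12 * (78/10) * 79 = 24648/5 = 4929.60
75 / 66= 25 / 22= 1.14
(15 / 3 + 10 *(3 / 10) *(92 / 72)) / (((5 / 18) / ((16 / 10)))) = 50.88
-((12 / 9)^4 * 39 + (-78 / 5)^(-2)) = -2249803 / 18252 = -123.26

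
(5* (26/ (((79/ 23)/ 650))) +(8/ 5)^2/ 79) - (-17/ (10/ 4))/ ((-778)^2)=14704637550803/ 597717950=24601.30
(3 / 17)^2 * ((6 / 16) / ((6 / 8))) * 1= 9 / 578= 0.02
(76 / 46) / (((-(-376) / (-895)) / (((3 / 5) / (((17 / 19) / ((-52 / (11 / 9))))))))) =22681269 / 202147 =112.20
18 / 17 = 1.06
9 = 9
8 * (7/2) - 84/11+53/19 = 4839/209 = 23.15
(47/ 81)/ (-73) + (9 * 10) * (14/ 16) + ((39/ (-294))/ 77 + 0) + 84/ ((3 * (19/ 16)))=173486519795/ 1695540924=102.32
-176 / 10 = -88 / 5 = -17.60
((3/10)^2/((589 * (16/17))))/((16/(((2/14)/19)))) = 153/2005427200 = 0.00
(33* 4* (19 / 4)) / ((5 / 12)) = 1504.80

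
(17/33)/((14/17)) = 289/462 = 0.63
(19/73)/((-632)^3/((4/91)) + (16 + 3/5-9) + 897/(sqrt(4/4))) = -95/2096164839101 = -0.00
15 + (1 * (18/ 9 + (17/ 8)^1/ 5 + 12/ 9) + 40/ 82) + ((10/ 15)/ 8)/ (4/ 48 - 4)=4445557/ 231240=19.22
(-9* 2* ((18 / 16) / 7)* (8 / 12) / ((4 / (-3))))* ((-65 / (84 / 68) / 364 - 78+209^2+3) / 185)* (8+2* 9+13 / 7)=26999175879 / 2842784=9497.44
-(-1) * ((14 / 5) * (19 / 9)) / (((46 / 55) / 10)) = 14630 / 207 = 70.68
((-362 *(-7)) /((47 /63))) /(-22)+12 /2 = -76719 /517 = -148.39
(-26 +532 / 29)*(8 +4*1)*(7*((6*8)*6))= -185193.93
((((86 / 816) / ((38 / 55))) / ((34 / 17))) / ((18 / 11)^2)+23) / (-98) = -0.23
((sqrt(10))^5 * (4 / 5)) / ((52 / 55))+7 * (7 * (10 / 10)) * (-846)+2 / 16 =-331631 / 8+1100 * sqrt(10) / 13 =-41186.30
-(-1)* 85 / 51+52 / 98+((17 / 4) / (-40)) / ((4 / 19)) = 159239 / 94080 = 1.69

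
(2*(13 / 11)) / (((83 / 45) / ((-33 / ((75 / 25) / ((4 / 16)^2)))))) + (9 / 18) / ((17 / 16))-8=-94937 / 11288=-8.41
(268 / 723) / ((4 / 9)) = 201 / 241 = 0.83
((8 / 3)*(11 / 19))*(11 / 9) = 968 / 513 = 1.89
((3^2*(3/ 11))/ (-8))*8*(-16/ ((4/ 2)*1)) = 216/ 11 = 19.64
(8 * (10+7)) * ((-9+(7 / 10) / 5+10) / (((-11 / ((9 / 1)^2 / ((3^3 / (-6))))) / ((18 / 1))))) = 1255824 / 275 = 4566.63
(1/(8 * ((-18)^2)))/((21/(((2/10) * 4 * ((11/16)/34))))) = 11/37013760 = 0.00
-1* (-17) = 17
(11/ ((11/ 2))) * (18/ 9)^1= 4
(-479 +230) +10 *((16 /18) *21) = -62.33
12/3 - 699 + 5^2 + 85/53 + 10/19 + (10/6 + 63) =-1822277/3021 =-603.20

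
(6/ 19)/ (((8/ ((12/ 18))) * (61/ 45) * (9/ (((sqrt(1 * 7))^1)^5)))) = 0.28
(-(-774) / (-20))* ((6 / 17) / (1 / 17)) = -1161 / 5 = -232.20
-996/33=-332/11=-30.18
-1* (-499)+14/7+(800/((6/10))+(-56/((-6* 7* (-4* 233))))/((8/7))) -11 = 3398691/1864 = 1823.33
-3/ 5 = -0.60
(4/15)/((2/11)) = 22/15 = 1.47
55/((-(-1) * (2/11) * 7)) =605/14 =43.21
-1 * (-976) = 976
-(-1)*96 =96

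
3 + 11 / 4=23 / 4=5.75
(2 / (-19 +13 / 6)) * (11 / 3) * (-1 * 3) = 132 / 101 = 1.31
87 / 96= 29 / 32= 0.91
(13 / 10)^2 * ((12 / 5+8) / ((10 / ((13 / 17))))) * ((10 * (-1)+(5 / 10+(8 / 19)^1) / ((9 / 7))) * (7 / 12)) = -25390729 / 3488400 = -7.28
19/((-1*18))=-19/18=-1.06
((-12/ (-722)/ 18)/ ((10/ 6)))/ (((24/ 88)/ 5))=11/ 1083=0.01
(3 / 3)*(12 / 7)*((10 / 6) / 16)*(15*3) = 225 / 28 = 8.04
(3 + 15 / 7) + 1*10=106 / 7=15.14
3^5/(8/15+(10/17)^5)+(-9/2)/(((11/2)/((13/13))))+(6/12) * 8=57379226375/141447416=405.66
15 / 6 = 5 / 2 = 2.50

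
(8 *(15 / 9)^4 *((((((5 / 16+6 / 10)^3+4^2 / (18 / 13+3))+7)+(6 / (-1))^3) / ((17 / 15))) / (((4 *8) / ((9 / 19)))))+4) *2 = -145649900887 / 452468736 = -321.90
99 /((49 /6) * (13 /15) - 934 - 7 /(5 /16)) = -8910 /85439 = -0.10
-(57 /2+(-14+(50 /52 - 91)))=982 /13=75.54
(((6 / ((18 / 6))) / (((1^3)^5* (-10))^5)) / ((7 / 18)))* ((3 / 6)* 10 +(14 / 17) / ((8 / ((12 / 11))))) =-2151 / 8181250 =-0.00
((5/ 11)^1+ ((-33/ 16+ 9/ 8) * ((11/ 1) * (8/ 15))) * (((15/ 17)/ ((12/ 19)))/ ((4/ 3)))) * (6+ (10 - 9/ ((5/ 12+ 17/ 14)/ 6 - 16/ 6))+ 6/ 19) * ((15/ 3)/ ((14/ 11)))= -36557862025/ 87328864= -418.62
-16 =-16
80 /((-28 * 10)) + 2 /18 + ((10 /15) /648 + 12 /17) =61571 /115668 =0.53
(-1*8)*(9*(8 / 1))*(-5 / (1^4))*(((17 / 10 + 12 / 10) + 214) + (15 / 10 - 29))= 545472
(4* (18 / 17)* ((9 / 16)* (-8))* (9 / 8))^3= -387420489 / 39304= -9857.02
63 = 63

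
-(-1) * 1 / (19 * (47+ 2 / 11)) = 11 / 9861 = 0.00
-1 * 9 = -9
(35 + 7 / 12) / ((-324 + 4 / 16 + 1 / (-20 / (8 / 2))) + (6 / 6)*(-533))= -2135 / 51417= -0.04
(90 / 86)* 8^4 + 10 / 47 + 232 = 9132342 / 2021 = 4518.72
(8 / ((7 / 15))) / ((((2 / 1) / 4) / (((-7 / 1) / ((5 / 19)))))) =-912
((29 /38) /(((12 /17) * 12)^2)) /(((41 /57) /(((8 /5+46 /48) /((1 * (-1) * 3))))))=-2572967 /204042240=-0.01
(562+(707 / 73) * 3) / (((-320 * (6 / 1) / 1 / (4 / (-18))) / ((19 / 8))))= 819793 / 5045760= 0.16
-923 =-923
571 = 571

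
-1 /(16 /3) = -3 /16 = -0.19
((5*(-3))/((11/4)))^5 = -777600000/161051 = -4828.28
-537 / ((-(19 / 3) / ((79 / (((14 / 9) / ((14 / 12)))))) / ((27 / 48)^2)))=30926367 / 19456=1589.55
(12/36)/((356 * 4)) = 1/4272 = 0.00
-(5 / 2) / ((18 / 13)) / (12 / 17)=-1105 / 432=-2.56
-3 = -3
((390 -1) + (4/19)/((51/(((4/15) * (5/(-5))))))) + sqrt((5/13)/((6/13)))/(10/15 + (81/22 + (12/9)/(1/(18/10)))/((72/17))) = 440 * sqrt(30)/5551 + 5654099/14535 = 389.43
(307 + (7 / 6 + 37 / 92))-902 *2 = -412739 / 276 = -1495.43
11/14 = 0.79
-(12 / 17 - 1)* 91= 455 / 17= 26.76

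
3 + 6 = 9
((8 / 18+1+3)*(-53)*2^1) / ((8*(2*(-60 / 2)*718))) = 53 / 38772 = 0.00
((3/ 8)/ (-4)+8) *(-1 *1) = -253/ 32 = -7.91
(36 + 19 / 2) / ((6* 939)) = 91 / 11268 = 0.01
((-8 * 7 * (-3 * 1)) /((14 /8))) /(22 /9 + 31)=864 /301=2.87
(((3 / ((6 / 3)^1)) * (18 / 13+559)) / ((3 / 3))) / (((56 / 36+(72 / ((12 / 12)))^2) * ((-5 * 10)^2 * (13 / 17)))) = 668763 / 7887230000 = 0.00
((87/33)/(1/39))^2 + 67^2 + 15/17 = 30981425/2057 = 15061.46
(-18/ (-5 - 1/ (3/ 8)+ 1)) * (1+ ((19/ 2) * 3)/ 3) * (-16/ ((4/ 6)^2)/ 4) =-5103/ 20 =-255.15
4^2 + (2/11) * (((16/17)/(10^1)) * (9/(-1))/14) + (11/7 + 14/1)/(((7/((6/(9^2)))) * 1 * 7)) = 138653134/8659035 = 16.01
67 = 67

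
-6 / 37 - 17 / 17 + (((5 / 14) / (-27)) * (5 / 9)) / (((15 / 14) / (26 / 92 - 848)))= 5772113 / 1240758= 4.65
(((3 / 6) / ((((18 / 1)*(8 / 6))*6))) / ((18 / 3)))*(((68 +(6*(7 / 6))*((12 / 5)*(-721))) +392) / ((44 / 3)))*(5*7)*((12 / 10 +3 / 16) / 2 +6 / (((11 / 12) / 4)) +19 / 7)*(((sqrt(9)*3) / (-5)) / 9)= 2654995801 / 27878400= 95.23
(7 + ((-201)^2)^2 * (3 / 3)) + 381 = 1632241189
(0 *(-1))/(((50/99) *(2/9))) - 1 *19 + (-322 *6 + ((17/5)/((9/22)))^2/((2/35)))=-300589/405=-742.20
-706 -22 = -728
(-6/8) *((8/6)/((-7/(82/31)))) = 82/217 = 0.38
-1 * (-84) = 84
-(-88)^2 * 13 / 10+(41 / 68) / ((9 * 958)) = -29511795251 / 2931480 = -10067.20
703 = 703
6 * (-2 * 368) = -4416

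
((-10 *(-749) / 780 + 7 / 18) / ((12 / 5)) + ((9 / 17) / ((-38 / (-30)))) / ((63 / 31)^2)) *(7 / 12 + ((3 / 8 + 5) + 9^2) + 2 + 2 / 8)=202875925255 / 533306592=380.41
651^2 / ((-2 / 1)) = -423801 / 2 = -211900.50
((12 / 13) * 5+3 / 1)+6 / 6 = 8.62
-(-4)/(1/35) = 140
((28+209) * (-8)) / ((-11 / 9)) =17064 / 11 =1551.27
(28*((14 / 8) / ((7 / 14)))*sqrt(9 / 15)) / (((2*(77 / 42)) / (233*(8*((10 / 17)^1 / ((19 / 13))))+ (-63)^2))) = 448146258*sqrt(15) / 17765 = 97701.27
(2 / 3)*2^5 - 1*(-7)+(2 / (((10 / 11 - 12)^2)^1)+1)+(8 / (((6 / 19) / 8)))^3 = 1672637906035 / 200934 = 8324314.98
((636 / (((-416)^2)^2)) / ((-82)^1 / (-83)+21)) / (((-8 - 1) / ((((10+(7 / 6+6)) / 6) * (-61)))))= 27638917 / 1475706381926400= 0.00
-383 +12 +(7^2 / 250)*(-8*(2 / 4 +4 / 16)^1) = -46522 / 125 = -372.18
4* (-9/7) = -36/7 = -5.14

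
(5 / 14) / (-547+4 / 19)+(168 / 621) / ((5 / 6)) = 1806353 / 5575430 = 0.32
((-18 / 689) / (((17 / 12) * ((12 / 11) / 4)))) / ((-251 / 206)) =163152 / 2939963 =0.06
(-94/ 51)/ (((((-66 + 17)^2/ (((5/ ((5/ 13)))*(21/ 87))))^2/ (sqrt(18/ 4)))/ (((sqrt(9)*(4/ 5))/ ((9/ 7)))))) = -31772*sqrt(2)/ 3604345185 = -0.00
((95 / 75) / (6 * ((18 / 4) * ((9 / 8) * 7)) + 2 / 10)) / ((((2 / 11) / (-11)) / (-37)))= 340252 / 25539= 13.32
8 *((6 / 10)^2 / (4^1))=18 / 25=0.72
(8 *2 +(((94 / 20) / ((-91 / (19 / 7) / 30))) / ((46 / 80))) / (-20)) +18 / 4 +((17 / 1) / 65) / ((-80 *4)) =489106441 / 23441600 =20.86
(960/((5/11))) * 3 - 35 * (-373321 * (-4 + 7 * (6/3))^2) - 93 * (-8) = 1306630580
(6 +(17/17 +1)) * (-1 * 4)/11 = -32/11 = -2.91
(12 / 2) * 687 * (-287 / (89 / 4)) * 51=-241334856 / 89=-2711627.60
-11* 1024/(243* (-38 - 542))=2816/35235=0.08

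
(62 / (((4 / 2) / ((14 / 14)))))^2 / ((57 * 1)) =961 / 57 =16.86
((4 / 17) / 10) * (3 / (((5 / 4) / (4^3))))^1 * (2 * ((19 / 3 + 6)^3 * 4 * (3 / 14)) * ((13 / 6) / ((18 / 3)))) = 337146368 / 80325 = 4197.28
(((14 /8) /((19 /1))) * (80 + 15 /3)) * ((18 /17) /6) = 105 /76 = 1.38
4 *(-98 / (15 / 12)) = -1568 / 5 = -313.60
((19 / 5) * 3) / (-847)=-57 / 4235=-0.01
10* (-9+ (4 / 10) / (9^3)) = -65606 / 729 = -89.99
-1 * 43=-43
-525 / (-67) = 525 / 67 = 7.84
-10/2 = -5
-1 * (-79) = 79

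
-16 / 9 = -1.78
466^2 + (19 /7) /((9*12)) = 164169955 /756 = 217156.03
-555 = -555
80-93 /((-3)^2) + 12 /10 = 1063 /15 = 70.87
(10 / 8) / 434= 5 / 1736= 0.00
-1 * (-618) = 618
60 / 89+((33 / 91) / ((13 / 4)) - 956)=-100571644 / 105287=-955.21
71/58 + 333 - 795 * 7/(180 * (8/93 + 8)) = 28821511/87232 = 330.40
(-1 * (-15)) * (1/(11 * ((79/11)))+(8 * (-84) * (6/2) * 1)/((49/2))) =-682455/553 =-1234.10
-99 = -99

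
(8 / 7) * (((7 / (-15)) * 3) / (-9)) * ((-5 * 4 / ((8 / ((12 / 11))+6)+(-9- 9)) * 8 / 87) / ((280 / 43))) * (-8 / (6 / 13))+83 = 15886529 / 191835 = 82.81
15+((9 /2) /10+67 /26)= 4687 /260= 18.03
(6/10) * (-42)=-25.20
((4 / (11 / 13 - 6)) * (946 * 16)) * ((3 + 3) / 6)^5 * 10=-117473.43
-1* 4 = -4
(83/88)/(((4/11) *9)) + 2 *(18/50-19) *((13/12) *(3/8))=-106969/7200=-14.86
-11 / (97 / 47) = -517 / 97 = -5.33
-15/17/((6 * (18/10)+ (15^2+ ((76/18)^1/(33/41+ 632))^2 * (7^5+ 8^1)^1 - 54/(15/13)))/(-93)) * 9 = 45637077665925/11725424388103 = 3.89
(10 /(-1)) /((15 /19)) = -38 /3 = -12.67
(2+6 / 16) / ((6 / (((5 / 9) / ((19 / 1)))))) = 0.01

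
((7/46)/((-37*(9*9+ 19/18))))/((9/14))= -14/179561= -0.00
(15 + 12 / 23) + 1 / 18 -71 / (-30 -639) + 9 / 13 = 19653923 / 1200186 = 16.38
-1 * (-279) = 279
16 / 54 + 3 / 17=217 / 459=0.47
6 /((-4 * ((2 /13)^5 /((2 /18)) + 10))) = -1113879 /7426436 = -0.15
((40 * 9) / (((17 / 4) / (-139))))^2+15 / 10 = 80128052067 / 578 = 138629847.87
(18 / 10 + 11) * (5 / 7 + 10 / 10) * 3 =2304 / 35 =65.83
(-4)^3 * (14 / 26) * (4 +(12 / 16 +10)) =-6608 / 13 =-508.31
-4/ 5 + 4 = 16/ 5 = 3.20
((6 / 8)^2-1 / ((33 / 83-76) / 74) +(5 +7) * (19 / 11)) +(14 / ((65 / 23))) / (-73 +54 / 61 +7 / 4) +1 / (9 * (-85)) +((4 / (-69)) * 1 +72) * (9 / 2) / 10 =15778762242671977 / 289143053456400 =54.57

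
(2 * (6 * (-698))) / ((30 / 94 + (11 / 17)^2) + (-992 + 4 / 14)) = 99549807 / 11777879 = 8.45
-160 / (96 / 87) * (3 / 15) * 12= -348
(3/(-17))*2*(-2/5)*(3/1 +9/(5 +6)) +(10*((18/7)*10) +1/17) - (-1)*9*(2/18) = 1693458/6545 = 258.74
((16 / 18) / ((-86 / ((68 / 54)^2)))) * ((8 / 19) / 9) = -36992 / 48243033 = -0.00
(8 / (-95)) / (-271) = 0.00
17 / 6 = 2.83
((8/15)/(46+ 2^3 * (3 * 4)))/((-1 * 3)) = -4/3195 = -0.00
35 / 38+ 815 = 31005 / 38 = 815.92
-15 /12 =-5 /4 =-1.25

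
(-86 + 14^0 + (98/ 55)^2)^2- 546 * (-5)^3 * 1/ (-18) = 79711576948/ 27451875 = 2903.68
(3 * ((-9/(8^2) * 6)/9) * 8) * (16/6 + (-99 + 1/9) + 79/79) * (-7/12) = -124.98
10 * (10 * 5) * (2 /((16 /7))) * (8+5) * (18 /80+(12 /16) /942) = 1612975 /1256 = 1284.22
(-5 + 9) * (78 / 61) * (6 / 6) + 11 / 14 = 5.90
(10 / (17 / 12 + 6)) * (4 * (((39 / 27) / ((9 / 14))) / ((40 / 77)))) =23.33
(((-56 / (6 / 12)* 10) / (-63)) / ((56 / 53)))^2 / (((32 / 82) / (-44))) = -126685900 / 3969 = -31918.85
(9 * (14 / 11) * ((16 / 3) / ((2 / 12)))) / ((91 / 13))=576 / 11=52.36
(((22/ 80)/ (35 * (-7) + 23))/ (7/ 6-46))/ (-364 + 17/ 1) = -11/ 138147640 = -0.00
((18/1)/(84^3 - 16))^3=729/26024860835075584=0.00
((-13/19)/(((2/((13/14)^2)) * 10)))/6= -2197/446880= -0.00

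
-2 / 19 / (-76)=1 / 722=0.00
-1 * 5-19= -24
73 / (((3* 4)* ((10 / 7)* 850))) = 511 / 102000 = 0.01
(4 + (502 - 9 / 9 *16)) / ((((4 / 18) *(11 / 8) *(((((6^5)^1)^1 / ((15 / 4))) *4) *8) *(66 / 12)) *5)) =245 / 278784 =0.00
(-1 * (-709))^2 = 502681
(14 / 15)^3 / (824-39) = 2744 / 2649375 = 0.00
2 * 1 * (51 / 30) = 17 / 5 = 3.40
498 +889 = 1387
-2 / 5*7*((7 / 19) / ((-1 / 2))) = 196 / 95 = 2.06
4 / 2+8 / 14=18 / 7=2.57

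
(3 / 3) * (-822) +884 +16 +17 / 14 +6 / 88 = 24419 / 308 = 79.28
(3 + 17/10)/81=47/810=0.06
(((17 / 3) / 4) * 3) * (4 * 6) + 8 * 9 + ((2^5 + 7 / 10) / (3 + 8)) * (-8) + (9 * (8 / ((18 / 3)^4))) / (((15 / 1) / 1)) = 446159 / 2970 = 150.22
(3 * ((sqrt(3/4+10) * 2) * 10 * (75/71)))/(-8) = -1125 * sqrt(43)/284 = -25.98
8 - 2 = 6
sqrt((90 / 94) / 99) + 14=14.10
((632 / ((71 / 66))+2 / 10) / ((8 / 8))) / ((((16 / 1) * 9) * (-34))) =-208631 / 1738080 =-0.12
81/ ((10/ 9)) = 729/ 10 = 72.90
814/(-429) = -74/39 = -1.90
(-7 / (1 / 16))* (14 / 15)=-1568 / 15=-104.53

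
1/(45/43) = 0.96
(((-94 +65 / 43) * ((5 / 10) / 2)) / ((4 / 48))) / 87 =-3977 / 1247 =-3.19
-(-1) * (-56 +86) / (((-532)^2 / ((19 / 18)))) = 0.00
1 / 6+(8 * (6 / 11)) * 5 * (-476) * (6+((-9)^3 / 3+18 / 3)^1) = 14394241 / 6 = 2399040.17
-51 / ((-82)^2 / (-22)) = 561 / 3362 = 0.17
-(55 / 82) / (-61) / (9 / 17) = 0.02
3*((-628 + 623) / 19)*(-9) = 135 / 19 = 7.11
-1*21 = -21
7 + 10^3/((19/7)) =375.42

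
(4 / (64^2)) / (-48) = -1 / 49152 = -0.00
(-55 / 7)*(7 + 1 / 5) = -396 / 7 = -56.57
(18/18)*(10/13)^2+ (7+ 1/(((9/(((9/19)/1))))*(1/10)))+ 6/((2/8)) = 103131/3211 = 32.12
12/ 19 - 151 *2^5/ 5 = -91748/ 95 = -965.77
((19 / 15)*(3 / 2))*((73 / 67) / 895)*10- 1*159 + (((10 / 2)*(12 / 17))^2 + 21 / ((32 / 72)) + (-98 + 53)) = -10000738523 / 69319540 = -144.27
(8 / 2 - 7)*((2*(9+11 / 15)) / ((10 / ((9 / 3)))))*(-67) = 29346 / 25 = 1173.84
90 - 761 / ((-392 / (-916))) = -165449 / 98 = -1688.26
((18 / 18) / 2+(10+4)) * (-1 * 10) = -145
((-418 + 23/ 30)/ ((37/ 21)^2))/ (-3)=613333/ 13690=44.80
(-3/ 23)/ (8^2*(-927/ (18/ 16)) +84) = 3/ 1210996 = 0.00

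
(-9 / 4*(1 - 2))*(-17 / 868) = -153 / 3472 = -0.04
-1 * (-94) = 94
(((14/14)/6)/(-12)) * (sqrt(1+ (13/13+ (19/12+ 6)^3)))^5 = -573089878729 * sqrt(2271081)/15479341056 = -55793.88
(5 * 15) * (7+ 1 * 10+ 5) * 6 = 9900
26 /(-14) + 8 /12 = -25 /21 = -1.19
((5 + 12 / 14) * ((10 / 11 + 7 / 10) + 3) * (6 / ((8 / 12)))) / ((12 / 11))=222.72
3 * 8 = 24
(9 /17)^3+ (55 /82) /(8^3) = 30876551 /206267392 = 0.15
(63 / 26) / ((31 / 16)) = 504 / 403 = 1.25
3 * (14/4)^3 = 1029/8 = 128.62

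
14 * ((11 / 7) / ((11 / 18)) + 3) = 78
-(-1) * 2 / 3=2 / 3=0.67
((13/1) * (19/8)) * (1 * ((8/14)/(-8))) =-247/112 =-2.21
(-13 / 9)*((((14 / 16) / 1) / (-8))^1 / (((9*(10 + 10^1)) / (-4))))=-91 / 25920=-0.00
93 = 93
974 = 974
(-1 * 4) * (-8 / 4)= 8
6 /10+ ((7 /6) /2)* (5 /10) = 0.89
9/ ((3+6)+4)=9/ 13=0.69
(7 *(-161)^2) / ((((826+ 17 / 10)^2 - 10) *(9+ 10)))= 0.01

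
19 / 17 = 1.12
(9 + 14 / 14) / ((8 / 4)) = 5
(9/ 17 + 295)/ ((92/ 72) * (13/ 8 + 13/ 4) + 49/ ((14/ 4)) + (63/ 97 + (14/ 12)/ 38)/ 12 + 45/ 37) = 24666594048/ 1794686719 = 13.74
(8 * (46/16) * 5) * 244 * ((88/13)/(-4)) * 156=-7407840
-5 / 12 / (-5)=1 / 12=0.08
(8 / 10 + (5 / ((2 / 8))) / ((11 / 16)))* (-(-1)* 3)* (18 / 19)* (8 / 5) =710208 / 5225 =135.92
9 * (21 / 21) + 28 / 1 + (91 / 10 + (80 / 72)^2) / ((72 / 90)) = 49.92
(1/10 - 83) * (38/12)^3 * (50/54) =-28430555/11664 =-2437.46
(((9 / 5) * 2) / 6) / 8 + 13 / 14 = 281 / 280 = 1.00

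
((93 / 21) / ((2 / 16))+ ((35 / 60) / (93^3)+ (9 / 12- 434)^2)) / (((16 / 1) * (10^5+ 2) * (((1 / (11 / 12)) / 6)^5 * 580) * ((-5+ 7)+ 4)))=8171666894860854407 / 48155513002550231040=0.17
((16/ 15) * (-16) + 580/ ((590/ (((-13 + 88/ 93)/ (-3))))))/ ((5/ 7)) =-128086/ 6975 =-18.36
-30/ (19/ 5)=-150/ 19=-7.89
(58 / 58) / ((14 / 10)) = 5 / 7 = 0.71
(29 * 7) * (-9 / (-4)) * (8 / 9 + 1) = 3451 / 4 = 862.75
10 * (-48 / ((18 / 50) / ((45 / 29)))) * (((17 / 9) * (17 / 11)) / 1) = -5780000 / 957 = -6039.71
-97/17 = -5.71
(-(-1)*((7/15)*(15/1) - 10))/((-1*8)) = 3/8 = 0.38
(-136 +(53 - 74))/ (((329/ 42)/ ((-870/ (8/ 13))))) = 2663505/ 94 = 28335.16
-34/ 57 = -0.60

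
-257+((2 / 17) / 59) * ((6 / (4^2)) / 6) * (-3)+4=-2030075 / 8024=-253.00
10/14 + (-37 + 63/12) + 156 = 3499/28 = 124.96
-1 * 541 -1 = -542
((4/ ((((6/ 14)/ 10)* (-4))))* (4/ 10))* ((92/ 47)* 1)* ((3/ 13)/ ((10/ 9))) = -11592/ 3055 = -3.79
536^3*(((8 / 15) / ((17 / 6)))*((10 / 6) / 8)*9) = 923943936 / 17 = 54349643.29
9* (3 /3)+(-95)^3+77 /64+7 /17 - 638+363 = -857639.39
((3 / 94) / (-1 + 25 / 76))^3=-54872 / 510082399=-0.00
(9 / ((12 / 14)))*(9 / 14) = 27 / 4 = 6.75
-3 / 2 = -1.50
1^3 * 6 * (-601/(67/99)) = -356994/67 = -5328.27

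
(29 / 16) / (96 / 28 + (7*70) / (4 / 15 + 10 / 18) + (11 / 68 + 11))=4403 / 1483140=0.00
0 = 0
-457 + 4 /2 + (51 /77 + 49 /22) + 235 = -33435 /154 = -217.11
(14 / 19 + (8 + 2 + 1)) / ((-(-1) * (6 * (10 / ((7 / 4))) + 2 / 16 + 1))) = 12488 / 37677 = 0.33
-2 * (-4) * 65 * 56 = 29120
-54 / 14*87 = -2349 / 7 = -335.57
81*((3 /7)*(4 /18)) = 54 /7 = 7.71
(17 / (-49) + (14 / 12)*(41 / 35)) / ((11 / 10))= 1499 / 1617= 0.93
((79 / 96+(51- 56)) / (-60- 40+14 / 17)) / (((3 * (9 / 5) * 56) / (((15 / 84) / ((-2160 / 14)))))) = -34085 / 211443499008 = -0.00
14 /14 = 1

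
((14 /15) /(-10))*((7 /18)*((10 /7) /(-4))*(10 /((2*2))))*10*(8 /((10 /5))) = 35 /27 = 1.30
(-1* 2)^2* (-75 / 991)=-300 / 991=-0.30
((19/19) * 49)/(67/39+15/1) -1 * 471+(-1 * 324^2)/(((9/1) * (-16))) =260.93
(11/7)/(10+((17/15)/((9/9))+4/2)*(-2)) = 165/392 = 0.42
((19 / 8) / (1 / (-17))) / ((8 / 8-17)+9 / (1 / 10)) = -323 / 592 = -0.55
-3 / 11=-0.27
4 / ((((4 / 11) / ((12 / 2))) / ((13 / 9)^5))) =8168446 / 19683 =415.00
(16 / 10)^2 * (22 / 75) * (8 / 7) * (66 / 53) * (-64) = -15859712 / 231875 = -68.40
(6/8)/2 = 0.38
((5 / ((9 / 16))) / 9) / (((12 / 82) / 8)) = 13120 / 243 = 53.99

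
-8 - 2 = -10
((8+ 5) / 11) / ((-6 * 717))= -13 / 47322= -0.00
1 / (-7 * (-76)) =1 / 532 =0.00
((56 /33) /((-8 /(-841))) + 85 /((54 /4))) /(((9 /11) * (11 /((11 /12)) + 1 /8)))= 438824 /23571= 18.62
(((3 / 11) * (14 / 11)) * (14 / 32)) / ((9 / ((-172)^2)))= 181202 / 363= 499.18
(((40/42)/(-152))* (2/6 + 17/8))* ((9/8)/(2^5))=-295/544768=-0.00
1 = 1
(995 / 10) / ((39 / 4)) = 398 / 39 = 10.21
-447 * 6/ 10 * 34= -45594/ 5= -9118.80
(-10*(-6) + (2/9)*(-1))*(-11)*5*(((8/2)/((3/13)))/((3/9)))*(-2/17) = 3077360/153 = 20113.46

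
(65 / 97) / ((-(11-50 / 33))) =-2145 / 30361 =-0.07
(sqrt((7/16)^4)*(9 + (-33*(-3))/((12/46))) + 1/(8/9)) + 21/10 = 77.59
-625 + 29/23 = -14346/23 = -623.74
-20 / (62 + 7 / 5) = -100 / 317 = -0.32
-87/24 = -29/8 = -3.62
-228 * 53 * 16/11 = -193344/11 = -17576.73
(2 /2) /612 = 1 /612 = 0.00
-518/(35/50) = -740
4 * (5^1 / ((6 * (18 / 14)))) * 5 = 350 / 27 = 12.96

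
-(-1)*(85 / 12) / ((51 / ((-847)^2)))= 3587045 / 36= 99640.14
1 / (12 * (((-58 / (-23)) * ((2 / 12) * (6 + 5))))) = 23 / 1276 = 0.02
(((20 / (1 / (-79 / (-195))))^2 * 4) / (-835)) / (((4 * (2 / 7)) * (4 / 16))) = -1397984 / 1270035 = -1.10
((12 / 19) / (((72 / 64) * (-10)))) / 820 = -4 / 58425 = -0.00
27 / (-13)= -27 / 13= -2.08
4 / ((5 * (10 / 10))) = 4 / 5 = 0.80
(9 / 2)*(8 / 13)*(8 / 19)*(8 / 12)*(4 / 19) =768 / 4693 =0.16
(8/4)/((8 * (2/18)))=9/4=2.25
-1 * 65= -65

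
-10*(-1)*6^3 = 2160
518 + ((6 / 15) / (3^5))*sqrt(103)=2*sqrt(103) / 1215 + 518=518.02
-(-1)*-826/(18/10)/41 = -4130/369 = -11.19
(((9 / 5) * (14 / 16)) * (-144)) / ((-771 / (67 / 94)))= 12663 / 60395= 0.21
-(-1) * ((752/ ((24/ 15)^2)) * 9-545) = 2098.75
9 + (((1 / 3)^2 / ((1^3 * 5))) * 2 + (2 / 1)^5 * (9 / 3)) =4727 / 45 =105.04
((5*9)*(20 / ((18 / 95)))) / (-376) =-2375 / 188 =-12.63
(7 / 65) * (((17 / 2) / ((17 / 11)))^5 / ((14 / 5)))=161051 / 832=193.57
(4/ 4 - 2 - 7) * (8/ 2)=-32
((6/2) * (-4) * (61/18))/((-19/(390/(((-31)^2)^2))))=15860/17546899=0.00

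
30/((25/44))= 264/5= 52.80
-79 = -79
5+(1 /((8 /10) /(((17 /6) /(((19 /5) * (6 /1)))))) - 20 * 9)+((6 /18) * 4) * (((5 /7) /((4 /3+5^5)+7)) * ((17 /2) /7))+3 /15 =-5502175489 /31505040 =-174.64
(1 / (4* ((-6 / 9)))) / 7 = -3 / 56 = -0.05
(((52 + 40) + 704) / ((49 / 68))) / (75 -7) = 796 / 49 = 16.24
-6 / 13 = -0.46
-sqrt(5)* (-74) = 74* sqrt(5) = 165.47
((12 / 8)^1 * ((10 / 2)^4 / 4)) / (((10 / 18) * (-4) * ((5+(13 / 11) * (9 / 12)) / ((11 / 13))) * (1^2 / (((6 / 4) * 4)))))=-1225125 / 13468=-90.97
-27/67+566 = 37895/67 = 565.60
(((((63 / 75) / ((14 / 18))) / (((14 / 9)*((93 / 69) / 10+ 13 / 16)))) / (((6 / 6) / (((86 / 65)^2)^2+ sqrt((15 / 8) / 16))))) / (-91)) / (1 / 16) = -13044175386624 / 33032313803125 - 14904*sqrt(30) / 1850485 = -0.44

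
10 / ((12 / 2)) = 5 / 3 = 1.67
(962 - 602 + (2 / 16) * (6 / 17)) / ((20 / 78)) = 954837 / 680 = 1404.17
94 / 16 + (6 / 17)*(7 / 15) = 4107 / 680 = 6.04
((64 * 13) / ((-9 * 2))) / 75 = -416 / 675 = -0.62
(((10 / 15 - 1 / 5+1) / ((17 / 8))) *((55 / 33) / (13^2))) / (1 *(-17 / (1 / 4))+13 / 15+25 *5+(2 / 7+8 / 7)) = 280 / 2439177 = 0.00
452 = 452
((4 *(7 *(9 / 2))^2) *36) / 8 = 35721 / 2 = 17860.50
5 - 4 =1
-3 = -3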